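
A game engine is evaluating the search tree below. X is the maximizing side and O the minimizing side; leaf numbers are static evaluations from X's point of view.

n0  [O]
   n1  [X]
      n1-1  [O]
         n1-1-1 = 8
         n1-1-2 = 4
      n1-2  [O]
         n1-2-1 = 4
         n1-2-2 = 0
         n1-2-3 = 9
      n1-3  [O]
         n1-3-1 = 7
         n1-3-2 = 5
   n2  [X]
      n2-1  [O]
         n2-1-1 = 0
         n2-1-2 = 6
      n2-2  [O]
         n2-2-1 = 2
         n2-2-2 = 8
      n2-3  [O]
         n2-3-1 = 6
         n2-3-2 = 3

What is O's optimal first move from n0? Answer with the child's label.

n2

n1-1 (O): min(8, 4) = 4
n1-2 (O): min(4, 0, 9) = 0
n1-3 (O): min(7, 5) = 5
n1 (X): max(4, 0, 5) = 5
n2-1 (O): min(0, 6) = 0
n2-2 (O): min(2, 8) = 2
n2-3 (O): min(6, 3) = 3
n2 (X): max(0, 2, 3) = 3
n0 (O): min(5, 3) = 3
O at n0 wants the lowest of {n1=5, n2=3}, so chooses n2.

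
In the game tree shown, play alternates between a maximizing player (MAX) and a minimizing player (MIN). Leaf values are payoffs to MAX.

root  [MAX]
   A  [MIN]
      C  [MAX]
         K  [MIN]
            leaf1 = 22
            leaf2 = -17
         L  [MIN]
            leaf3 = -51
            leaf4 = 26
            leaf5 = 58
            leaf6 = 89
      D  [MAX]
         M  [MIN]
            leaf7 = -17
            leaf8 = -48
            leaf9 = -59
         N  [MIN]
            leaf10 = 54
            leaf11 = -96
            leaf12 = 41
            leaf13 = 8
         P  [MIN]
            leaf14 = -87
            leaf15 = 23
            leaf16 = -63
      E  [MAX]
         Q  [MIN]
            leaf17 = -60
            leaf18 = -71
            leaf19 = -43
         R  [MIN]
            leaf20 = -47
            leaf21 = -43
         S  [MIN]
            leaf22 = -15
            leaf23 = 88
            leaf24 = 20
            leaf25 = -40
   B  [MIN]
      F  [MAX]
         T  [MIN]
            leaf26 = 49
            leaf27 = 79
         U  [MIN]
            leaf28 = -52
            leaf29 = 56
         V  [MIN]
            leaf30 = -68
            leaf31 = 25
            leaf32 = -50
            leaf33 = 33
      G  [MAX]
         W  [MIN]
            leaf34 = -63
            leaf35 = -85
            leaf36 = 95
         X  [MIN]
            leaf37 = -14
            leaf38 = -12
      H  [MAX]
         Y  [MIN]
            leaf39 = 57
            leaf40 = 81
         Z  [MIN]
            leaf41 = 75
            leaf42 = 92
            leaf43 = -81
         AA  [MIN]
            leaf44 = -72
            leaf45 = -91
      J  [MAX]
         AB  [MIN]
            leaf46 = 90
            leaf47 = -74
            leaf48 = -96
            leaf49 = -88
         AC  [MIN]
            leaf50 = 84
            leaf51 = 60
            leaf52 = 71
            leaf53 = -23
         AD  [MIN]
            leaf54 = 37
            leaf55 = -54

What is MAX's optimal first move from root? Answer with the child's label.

B

K (MIN): min(22, -17) = -17
L (MIN): min(-51, 26, 58, 89) = -51
C (MAX): max(-17, -51) = -17
M (MIN): min(-17, -48, -59) = -59
N (MIN): min(54, -96, 41, 8) = -96
P (MIN): min(-87, 23, -63) = -87
D (MAX): max(-59, -96, -87) = -59
Q (MIN): min(-60, -71, -43) = -71
R (MIN): min(-47, -43) = -47
S (MIN): min(-15, 88, 20, -40) = -40
E (MAX): max(-71, -47, -40) = -40
A (MIN): min(-17, -59, -40) = -59
T (MIN): min(49, 79) = 49
U (MIN): min(-52, 56) = -52
V (MIN): min(-68, 25, -50, 33) = -68
F (MAX): max(49, -52, -68) = 49
W (MIN): min(-63, -85, 95) = -85
X (MIN): min(-14, -12) = -14
G (MAX): max(-85, -14) = -14
Y (MIN): min(57, 81) = 57
Z (MIN): min(75, 92, -81) = -81
AA (MIN): min(-72, -91) = -91
H (MAX): max(57, -81, -91) = 57
AB (MIN): min(90, -74, -96, -88) = -96
AC (MIN): min(84, 60, 71, -23) = -23
AD (MIN): min(37, -54) = -54
J (MAX): max(-96, -23, -54) = -23
B (MIN): min(49, -14, 57, -23) = -23
root (MAX): max(-59, -23) = -23
MAX at root wants the highest of {A=-59, B=-23}, so chooses B.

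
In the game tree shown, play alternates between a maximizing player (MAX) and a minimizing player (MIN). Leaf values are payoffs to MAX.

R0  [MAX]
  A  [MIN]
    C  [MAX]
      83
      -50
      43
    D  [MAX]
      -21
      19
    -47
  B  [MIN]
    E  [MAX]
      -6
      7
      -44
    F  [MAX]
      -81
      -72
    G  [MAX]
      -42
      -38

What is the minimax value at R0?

C (MAX): max(83, -50, 43) = 83
D (MAX): max(-21, 19) = 19
A (MIN): min(83, 19, -47) = -47
E (MAX): max(-6, 7, -44) = 7
F (MAX): max(-81, -72) = -72
G (MAX): max(-42, -38) = -38
B (MIN): min(7, -72, -38) = -72
R0 (MAX): max(-47, -72) = -47

-47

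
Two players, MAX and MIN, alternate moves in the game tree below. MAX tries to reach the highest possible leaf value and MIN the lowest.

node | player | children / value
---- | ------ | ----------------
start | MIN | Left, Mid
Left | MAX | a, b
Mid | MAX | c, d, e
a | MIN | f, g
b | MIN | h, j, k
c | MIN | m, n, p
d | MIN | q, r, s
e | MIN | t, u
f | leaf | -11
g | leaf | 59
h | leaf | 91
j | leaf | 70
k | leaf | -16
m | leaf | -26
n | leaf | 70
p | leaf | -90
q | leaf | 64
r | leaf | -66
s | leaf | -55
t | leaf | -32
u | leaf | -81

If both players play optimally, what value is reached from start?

a (MIN): min(-11, 59) = -11
b (MIN): min(91, 70, -16) = -16
Left (MAX): max(-11, -16) = -11
c (MIN): min(-26, 70, -90) = -90
d (MIN): min(64, -66, -55) = -66
e (MIN): min(-32, -81) = -81
Mid (MAX): max(-90, -66, -81) = -66
start (MIN): min(-11, -66) = -66

-66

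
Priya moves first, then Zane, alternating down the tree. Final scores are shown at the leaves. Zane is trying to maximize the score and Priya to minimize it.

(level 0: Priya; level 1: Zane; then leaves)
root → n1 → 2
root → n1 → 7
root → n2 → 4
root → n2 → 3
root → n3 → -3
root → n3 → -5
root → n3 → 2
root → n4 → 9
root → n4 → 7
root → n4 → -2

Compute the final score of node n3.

2

n3 (Zane): max(-3, -5, 2) = 2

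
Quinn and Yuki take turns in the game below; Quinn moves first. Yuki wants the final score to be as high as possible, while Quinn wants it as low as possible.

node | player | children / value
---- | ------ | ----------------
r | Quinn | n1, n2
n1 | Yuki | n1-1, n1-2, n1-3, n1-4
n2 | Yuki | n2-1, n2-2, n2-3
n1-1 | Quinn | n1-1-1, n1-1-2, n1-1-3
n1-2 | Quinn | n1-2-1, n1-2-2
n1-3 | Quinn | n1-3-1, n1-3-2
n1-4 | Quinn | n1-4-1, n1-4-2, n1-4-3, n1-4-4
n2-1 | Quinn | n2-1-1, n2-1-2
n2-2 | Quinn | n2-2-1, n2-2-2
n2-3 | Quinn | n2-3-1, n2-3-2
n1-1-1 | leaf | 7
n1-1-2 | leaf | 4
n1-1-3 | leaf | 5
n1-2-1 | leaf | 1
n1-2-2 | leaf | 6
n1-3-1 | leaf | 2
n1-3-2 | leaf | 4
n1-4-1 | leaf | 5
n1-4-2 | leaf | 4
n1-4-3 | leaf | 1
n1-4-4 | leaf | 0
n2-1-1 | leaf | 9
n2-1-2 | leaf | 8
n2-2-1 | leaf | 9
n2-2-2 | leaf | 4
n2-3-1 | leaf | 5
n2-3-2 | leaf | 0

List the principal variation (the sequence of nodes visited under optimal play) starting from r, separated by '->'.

n1-1 (Quinn): min(7, 4, 5) = 4
n1-2 (Quinn): min(1, 6) = 1
n1-3 (Quinn): min(2, 4) = 2
n1-4 (Quinn): min(5, 4, 1, 0) = 0
n1 (Yuki): max(4, 1, 2, 0) = 4
n2-1 (Quinn): min(9, 8) = 8
n2-2 (Quinn): min(9, 4) = 4
n2-3 (Quinn): min(5, 0) = 0
n2 (Yuki): max(8, 4, 0) = 8
r (Quinn): min(4, 8) = 4
At r, Quinn picks n1 (lowest: 4).
At n1, Yuki picks n1-1 (highest: 4).
At n1-1, Quinn picks n1-1-2 (lowest: 4).
Terminal value 4.

r -> n1 -> n1-1 -> n1-1-2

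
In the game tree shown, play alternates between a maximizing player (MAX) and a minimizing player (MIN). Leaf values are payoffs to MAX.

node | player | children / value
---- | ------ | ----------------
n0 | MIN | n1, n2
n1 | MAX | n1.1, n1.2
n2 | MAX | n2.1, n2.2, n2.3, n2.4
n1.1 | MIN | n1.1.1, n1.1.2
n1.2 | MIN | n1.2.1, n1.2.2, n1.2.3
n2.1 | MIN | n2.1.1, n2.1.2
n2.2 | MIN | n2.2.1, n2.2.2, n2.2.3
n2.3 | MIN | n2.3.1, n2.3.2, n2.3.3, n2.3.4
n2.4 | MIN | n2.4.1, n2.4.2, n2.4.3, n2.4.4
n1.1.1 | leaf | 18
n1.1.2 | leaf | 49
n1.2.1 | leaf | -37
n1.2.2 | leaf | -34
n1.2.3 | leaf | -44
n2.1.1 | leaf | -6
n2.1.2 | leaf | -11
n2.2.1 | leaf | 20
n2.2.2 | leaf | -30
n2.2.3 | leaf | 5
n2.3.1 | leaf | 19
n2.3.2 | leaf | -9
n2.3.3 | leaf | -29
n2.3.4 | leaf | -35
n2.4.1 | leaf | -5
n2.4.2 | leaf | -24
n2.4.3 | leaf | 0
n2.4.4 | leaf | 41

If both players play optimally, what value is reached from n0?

n1.1 (MIN): min(18, 49) = 18
n1.2 (MIN): min(-37, -34, -44) = -44
n1 (MAX): max(18, -44) = 18
n2.1 (MIN): min(-6, -11) = -11
n2.2 (MIN): min(20, -30, 5) = -30
n2.3 (MIN): min(19, -9, -29, -35) = -35
n2.4 (MIN): min(-5, -24, 0, 41) = -24
n2 (MAX): max(-11, -30, -35, -24) = -11
n0 (MIN): min(18, -11) = -11

-11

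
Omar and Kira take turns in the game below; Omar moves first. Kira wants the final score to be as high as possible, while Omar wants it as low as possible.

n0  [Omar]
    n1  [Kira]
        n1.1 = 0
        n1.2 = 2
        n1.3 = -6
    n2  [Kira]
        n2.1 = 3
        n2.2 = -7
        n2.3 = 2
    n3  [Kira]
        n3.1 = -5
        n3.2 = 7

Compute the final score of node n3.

7

n3 (Kira): max(-5, 7) = 7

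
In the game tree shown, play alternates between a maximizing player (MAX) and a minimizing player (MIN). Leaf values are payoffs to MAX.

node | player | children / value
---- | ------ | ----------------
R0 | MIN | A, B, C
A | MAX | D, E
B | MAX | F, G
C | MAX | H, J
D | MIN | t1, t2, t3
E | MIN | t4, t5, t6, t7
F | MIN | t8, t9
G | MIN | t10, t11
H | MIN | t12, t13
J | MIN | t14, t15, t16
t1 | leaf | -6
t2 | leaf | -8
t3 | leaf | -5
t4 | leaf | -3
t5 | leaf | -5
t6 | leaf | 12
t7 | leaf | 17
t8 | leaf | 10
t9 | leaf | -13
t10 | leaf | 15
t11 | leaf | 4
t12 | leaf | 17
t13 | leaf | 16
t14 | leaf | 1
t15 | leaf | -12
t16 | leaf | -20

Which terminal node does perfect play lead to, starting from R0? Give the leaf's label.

D (MIN): min(-6, -8, -5) = -8
E (MIN): min(-3, -5, 12, 17) = -5
A (MAX): max(-8, -5) = -5
F (MIN): min(10, -13) = -13
G (MIN): min(15, 4) = 4
B (MAX): max(-13, 4) = 4
H (MIN): min(17, 16) = 16
J (MIN): min(1, -12, -20) = -20
C (MAX): max(16, -20) = 16
R0 (MIN): min(-5, 4, 16) = -5
At R0, MIN picks A (lowest: -5).
At A, MAX picks E (highest: -5).
At E, MIN picks t5 (lowest: -5).
Terminal value -5.

t5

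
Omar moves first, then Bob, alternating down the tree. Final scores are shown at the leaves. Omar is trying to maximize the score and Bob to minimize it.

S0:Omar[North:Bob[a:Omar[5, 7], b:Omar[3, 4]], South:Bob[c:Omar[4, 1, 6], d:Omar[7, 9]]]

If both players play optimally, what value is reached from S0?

6

a (Omar): max(5, 7) = 7
b (Omar): max(3, 4) = 4
North (Bob): min(7, 4) = 4
c (Omar): max(4, 1, 6) = 6
d (Omar): max(7, 9) = 9
South (Bob): min(6, 9) = 6
S0 (Omar): max(4, 6) = 6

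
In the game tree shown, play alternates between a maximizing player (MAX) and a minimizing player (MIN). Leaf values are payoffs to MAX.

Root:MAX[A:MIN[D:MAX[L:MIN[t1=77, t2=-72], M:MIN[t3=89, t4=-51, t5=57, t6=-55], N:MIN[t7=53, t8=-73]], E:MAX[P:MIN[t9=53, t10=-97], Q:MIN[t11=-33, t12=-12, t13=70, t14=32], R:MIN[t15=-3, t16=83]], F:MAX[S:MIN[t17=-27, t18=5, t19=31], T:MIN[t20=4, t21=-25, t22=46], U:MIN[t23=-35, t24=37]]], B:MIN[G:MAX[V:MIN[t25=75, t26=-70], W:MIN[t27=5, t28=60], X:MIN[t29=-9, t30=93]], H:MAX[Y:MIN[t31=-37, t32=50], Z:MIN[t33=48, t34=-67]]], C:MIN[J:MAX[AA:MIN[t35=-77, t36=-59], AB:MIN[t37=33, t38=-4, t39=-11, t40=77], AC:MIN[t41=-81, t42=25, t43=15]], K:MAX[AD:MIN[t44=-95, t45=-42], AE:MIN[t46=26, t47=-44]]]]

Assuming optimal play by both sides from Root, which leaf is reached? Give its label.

L (MIN): min(77, -72) = -72
M (MIN): min(89, -51, 57, -55) = -55
N (MIN): min(53, -73) = -73
D (MAX): max(-72, -55, -73) = -55
P (MIN): min(53, -97) = -97
Q (MIN): min(-33, -12, 70, 32) = -33
R (MIN): min(-3, 83) = -3
E (MAX): max(-97, -33, -3) = -3
S (MIN): min(-27, 5, 31) = -27
T (MIN): min(4, -25, 46) = -25
U (MIN): min(-35, 37) = -35
F (MAX): max(-27, -25, -35) = -25
A (MIN): min(-55, -3, -25) = -55
V (MIN): min(75, -70) = -70
W (MIN): min(5, 60) = 5
X (MIN): min(-9, 93) = -9
G (MAX): max(-70, 5, -9) = 5
Y (MIN): min(-37, 50) = -37
Z (MIN): min(48, -67) = -67
H (MAX): max(-37, -67) = -37
B (MIN): min(5, -37) = -37
AA (MIN): min(-77, -59) = -77
AB (MIN): min(33, -4, -11, 77) = -11
AC (MIN): min(-81, 25, 15) = -81
J (MAX): max(-77, -11, -81) = -11
AD (MIN): min(-95, -42) = -95
AE (MIN): min(26, -44) = -44
K (MAX): max(-95, -44) = -44
C (MIN): min(-11, -44) = -44
Root (MAX): max(-55, -37, -44) = -37
At Root, MAX picks B (highest: -37).
At B, MIN picks H (lowest: -37).
At H, MAX picks Y (highest: -37).
At Y, MIN picks t31 (lowest: -37).
Terminal value -37.

t31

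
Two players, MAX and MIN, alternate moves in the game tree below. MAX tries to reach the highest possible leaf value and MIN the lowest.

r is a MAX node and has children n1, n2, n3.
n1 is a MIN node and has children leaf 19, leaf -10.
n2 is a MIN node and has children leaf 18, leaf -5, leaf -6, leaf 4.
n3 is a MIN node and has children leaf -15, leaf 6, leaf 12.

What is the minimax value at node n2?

-6

n2 (MIN): min(18, -5, -6, 4) = -6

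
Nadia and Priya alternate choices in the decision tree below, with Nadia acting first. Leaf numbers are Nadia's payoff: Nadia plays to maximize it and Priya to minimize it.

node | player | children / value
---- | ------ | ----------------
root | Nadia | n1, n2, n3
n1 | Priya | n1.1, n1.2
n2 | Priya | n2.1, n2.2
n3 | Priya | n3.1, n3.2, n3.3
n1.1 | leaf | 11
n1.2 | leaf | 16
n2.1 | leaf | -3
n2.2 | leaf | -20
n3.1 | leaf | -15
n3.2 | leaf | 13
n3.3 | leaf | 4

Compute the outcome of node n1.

11

n1 (Priya): min(11, 16) = 11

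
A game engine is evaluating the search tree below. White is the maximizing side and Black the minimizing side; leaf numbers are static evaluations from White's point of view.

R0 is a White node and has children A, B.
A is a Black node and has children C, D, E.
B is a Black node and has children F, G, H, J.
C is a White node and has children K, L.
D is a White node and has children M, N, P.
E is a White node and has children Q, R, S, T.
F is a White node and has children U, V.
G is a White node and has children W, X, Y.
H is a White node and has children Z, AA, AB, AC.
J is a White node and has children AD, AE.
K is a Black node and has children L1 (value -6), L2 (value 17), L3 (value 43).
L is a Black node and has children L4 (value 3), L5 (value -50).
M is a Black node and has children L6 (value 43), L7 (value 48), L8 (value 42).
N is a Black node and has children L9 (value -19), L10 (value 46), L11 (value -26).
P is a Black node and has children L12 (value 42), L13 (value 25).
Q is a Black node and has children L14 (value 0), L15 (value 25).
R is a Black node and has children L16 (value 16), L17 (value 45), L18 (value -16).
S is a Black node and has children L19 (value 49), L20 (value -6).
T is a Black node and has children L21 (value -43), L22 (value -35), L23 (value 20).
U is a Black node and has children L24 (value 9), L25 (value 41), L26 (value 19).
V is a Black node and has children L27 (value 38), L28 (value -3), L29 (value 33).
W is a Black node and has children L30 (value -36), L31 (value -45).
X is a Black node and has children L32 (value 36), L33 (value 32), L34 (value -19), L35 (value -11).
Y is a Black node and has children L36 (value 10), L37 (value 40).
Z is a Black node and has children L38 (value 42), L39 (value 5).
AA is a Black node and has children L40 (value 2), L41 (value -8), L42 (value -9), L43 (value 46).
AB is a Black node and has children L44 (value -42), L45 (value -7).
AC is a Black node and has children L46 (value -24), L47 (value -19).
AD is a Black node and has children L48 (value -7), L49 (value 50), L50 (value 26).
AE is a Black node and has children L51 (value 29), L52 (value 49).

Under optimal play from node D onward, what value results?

42

M (Black): min(43, 48, 42) = 42
N (Black): min(-19, 46, -26) = -26
P (Black): min(42, 25) = 25
D (White): max(42, -26, 25) = 42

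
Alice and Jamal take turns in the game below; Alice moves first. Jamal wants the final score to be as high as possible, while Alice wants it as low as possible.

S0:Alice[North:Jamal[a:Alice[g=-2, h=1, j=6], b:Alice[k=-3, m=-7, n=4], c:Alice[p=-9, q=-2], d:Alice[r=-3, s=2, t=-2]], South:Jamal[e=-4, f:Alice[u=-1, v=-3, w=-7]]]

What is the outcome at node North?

a (Alice): min(-2, 1, 6) = -2
b (Alice): min(-3, -7, 4) = -7
c (Alice): min(-9, -2) = -9
d (Alice): min(-3, 2, -2) = -3
North (Jamal): max(-2, -7, -9, -3) = -2

-2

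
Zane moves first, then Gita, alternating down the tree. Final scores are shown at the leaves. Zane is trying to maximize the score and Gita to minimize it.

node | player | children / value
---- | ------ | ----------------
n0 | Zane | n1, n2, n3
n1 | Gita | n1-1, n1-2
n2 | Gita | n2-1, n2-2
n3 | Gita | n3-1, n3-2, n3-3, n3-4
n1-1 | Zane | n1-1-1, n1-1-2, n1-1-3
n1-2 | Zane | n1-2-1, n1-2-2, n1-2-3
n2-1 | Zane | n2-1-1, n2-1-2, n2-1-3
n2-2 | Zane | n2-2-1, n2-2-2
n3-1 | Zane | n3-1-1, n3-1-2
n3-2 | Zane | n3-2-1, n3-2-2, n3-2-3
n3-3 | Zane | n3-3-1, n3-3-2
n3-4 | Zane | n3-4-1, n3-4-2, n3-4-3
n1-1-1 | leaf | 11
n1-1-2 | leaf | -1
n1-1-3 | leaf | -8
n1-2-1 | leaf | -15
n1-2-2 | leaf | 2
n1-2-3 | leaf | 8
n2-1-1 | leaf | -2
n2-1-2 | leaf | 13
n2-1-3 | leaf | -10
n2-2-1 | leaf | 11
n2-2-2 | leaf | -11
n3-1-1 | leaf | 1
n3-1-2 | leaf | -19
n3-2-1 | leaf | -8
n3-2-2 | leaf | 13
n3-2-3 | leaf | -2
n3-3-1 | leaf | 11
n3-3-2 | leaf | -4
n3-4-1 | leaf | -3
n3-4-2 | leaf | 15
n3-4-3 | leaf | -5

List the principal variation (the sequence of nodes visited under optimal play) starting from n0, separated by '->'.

n1-1 (Zane): max(11, -1, -8) = 11
n1-2 (Zane): max(-15, 2, 8) = 8
n1 (Gita): min(11, 8) = 8
n2-1 (Zane): max(-2, 13, -10) = 13
n2-2 (Zane): max(11, -11) = 11
n2 (Gita): min(13, 11) = 11
n3-1 (Zane): max(1, -19) = 1
n3-2 (Zane): max(-8, 13, -2) = 13
n3-3 (Zane): max(11, -4) = 11
n3-4 (Zane): max(-3, 15, -5) = 15
n3 (Gita): min(1, 13, 11, 15) = 1
n0 (Zane): max(8, 11, 1) = 11
At n0, Zane picks n2 (highest: 11).
At n2, Gita picks n2-2 (lowest: 11).
At n2-2, Zane picks n2-2-1 (highest: 11).
Terminal value 11.

n0 -> n2 -> n2-2 -> n2-2-1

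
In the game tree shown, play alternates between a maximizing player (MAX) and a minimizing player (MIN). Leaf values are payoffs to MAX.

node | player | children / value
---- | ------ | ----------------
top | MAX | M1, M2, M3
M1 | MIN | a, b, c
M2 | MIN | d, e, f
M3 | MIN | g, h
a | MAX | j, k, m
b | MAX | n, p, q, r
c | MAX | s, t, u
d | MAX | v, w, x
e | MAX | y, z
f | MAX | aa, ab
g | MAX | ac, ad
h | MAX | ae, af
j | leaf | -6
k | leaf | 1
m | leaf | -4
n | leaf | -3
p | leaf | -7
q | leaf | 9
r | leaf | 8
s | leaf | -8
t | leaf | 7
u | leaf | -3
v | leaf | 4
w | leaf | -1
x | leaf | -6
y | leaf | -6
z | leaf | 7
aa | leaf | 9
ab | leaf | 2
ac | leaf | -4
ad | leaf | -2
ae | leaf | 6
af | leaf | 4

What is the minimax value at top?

a (MAX): max(-6, 1, -4) = 1
b (MAX): max(-3, -7, 9, 8) = 9
c (MAX): max(-8, 7, -3) = 7
M1 (MIN): min(1, 9, 7) = 1
d (MAX): max(4, -1, -6) = 4
e (MAX): max(-6, 7) = 7
f (MAX): max(9, 2) = 9
M2 (MIN): min(4, 7, 9) = 4
g (MAX): max(-4, -2) = -2
h (MAX): max(6, 4) = 6
M3 (MIN): min(-2, 6) = -2
top (MAX): max(1, 4, -2) = 4

4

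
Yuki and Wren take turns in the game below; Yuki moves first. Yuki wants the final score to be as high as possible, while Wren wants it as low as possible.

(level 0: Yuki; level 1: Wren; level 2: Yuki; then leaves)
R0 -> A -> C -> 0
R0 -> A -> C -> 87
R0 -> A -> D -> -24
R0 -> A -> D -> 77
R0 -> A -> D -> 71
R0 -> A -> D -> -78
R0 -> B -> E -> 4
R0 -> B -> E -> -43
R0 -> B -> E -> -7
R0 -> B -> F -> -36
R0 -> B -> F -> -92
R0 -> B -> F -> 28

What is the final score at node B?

4

E (Yuki): max(4, -43, -7) = 4
F (Yuki): max(-36, -92, 28) = 28
B (Wren): min(4, 28) = 4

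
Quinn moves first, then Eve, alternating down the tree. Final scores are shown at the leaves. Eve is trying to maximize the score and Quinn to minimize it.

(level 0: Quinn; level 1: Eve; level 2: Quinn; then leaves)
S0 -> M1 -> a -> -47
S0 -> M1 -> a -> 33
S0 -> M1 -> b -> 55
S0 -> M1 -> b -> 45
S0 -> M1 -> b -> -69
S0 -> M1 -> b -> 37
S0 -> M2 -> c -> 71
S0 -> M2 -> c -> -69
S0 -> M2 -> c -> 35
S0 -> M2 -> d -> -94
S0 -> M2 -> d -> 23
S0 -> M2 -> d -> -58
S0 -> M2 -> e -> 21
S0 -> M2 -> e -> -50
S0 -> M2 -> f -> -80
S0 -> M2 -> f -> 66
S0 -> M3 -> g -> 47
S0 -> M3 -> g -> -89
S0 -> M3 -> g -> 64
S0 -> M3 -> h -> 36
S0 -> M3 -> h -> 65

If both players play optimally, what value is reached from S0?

-50

a (Quinn): min(-47, 33) = -47
b (Quinn): min(55, 45, -69, 37) = -69
M1 (Eve): max(-47, -69) = -47
c (Quinn): min(71, -69, 35) = -69
d (Quinn): min(-94, 23, -58) = -94
e (Quinn): min(21, -50) = -50
f (Quinn): min(-80, 66) = -80
M2 (Eve): max(-69, -94, -50, -80) = -50
g (Quinn): min(47, -89, 64) = -89
h (Quinn): min(36, 65) = 36
M3 (Eve): max(-89, 36) = 36
S0 (Quinn): min(-47, -50, 36) = -50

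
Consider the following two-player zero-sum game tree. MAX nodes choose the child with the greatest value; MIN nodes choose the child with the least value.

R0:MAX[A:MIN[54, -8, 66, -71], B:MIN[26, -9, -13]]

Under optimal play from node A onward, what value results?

-71

A (MIN): min(54, -8, 66, -71) = -71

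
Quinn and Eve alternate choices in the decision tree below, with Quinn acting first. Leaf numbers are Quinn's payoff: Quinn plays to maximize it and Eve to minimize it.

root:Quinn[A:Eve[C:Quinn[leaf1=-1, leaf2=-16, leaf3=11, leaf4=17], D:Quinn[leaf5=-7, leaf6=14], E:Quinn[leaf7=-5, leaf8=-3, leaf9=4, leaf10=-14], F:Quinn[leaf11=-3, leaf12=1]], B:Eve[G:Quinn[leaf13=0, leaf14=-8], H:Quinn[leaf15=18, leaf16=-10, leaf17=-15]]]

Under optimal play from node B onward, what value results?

G (Quinn): max(0, -8) = 0
H (Quinn): max(18, -10, -15) = 18
B (Eve): min(0, 18) = 0

0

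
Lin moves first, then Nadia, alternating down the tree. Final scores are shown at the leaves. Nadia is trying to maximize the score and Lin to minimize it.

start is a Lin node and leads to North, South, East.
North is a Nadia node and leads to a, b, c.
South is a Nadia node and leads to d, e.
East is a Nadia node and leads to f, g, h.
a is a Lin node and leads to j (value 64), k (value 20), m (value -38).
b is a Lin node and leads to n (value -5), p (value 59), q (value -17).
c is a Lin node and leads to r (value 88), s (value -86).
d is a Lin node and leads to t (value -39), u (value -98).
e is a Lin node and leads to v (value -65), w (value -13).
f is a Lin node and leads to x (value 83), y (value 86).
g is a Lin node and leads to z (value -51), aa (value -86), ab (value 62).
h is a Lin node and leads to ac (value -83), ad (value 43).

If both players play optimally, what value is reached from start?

a (Lin): min(64, 20, -38) = -38
b (Lin): min(-5, 59, -17) = -17
c (Lin): min(88, -86) = -86
North (Nadia): max(-38, -17, -86) = -17
d (Lin): min(-39, -98) = -98
e (Lin): min(-65, -13) = -65
South (Nadia): max(-98, -65) = -65
f (Lin): min(83, 86) = 83
g (Lin): min(-51, -86, 62) = -86
h (Lin): min(-83, 43) = -83
East (Nadia): max(83, -86, -83) = 83
start (Lin): min(-17, -65, 83) = -65

-65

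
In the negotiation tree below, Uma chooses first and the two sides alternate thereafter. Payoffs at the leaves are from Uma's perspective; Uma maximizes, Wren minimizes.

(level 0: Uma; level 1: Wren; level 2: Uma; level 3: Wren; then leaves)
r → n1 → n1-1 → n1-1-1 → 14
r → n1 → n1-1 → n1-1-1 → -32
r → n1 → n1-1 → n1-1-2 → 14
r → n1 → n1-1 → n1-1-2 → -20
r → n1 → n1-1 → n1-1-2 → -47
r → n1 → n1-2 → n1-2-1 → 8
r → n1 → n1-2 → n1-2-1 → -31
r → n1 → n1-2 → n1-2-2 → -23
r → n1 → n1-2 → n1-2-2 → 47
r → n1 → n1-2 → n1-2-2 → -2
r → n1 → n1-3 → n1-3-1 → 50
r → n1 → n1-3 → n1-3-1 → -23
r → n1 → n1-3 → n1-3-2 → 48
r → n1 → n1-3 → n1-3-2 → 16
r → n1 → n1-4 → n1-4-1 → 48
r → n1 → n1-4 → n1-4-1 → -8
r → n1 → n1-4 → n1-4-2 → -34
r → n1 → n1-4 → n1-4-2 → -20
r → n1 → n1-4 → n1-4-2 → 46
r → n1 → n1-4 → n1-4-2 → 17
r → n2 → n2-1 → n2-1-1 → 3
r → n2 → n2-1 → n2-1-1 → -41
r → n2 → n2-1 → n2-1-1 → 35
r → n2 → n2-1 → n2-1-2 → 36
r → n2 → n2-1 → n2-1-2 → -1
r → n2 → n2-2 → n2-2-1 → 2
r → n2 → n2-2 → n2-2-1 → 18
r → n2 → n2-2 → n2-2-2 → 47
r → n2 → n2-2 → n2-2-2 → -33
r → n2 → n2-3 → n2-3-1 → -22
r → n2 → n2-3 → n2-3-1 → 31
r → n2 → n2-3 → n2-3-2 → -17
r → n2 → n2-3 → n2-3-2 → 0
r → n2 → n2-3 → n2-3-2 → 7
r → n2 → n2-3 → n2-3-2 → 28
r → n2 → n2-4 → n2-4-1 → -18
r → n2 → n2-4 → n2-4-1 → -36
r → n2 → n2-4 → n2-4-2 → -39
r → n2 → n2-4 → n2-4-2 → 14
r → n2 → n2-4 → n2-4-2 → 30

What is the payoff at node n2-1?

n2-1-1 (Wren): min(3, -41, 35) = -41
n2-1-2 (Wren): min(36, -1) = -1
n2-1 (Uma): max(-41, -1) = -1

-1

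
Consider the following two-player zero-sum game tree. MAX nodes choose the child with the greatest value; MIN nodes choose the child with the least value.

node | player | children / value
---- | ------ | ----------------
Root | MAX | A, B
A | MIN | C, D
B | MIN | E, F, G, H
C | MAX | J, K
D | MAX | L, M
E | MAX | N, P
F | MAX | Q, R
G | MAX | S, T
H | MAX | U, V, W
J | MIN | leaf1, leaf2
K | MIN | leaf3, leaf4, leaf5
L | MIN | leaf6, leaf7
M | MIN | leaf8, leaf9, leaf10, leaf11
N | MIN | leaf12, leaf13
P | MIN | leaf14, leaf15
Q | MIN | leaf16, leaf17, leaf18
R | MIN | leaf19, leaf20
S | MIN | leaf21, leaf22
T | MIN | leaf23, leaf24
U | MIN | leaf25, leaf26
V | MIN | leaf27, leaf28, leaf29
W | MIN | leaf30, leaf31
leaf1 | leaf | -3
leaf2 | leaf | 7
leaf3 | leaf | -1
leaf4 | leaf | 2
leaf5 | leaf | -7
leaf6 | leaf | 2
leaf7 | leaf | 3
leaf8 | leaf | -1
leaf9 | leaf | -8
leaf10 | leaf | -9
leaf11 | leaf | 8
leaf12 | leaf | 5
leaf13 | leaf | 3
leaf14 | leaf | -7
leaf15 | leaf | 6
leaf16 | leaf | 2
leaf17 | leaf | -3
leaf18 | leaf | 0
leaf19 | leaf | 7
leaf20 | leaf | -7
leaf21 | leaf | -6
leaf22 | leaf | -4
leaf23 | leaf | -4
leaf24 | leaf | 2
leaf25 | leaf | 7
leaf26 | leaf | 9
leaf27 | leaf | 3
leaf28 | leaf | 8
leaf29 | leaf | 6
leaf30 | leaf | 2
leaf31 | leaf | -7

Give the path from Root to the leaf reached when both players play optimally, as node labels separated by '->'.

J (MIN): min(-3, 7) = -3
K (MIN): min(-1, 2, -7) = -7
C (MAX): max(-3, -7) = -3
L (MIN): min(2, 3) = 2
M (MIN): min(-1, -8, -9, 8) = -9
D (MAX): max(2, -9) = 2
A (MIN): min(-3, 2) = -3
N (MIN): min(5, 3) = 3
P (MIN): min(-7, 6) = -7
E (MAX): max(3, -7) = 3
Q (MIN): min(2, -3, 0) = -3
R (MIN): min(7, -7) = -7
F (MAX): max(-3, -7) = -3
S (MIN): min(-6, -4) = -6
T (MIN): min(-4, 2) = -4
G (MAX): max(-6, -4) = -4
U (MIN): min(7, 9) = 7
V (MIN): min(3, 8, 6) = 3
W (MIN): min(2, -7) = -7
H (MAX): max(7, 3, -7) = 7
B (MIN): min(3, -3, -4, 7) = -4
Root (MAX): max(-3, -4) = -3
At Root, MAX picks A (highest: -3).
At A, MIN picks C (lowest: -3).
At C, MAX picks J (highest: -3).
At J, MIN picks leaf1 (lowest: -3).
Terminal value -3.

Root -> A -> C -> J -> leaf1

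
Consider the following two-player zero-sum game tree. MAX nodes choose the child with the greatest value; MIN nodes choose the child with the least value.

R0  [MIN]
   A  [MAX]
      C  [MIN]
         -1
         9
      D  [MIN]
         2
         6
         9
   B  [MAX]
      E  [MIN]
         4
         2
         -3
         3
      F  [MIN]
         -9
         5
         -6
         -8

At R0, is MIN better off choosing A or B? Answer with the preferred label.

B

C (MIN): min(-1, 9) = -1
D (MIN): min(2, 6, 9) = 2
A (MAX): max(-1, 2) = 2
E (MIN): min(4, 2, -3, 3) = -3
F (MIN): min(-9, 5, -6, -8) = -9
B (MAX): max(-3, -9) = -3
MIN prefers the lower value; A=2, B=-3. B is better since -3 < 2.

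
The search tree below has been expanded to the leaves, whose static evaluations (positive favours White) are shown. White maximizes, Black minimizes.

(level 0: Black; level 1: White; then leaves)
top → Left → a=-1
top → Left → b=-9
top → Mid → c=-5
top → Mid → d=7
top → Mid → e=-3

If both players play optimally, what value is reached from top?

Left (White): max(-1, -9) = -1
Mid (White): max(-5, 7, -3) = 7
top (Black): min(-1, 7) = -1

-1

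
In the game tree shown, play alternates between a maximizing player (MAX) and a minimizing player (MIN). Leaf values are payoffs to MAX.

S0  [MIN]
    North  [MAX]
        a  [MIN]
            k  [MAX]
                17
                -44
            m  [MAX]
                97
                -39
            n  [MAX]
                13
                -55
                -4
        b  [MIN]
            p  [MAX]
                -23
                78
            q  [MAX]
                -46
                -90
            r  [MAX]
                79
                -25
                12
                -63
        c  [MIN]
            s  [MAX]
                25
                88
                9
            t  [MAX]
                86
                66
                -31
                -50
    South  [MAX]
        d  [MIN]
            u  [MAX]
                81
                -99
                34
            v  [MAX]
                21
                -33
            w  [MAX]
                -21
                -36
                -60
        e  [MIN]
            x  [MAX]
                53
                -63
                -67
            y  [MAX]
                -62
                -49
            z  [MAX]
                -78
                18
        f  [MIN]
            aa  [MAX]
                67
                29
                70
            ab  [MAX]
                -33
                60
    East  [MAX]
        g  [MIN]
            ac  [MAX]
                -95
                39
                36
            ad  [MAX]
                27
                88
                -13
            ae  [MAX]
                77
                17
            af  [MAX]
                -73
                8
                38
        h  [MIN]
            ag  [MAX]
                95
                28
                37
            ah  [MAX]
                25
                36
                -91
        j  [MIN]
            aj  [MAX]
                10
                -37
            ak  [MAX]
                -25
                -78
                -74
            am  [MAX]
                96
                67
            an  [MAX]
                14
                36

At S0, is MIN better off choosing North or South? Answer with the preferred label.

k (MAX): max(17, -44) = 17
m (MAX): max(97, -39) = 97
n (MAX): max(13, -55, -4) = 13
a (MIN): min(17, 97, 13) = 13
p (MAX): max(-23, 78) = 78
q (MAX): max(-46, -90) = -46
r (MAX): max(79, -25, 12, -63) = 79
b (MIN): min(78, -46, 79) = -46
s (MAX): max(25, 88, 9) = 88
t (MAX): max(86, 66, -31, -50) = 86
c (MIN): min(88, 86) = 86
North (MAX): max(13, -46, 86) = 86
u (MAX): max(81, -99, 34) = 81
v (MAX): max(21, -33) = 21
w (MAX): max(-21, -36, -60) = -21
d (MIN): min(81, 21, -21) = -21
x (MAX): max(53, -63, -67) = 53
y (MAX): max(-62, -49) = -49
z (MAX): max(-78, 18) = 18
e (MIN): min(53, -49, 18) = -49
aa (MAX): max(67, 29, 70) = 70
ab (MAX): max(-33, 60) = 60
f (MIN): min(70, 60) = 60
South (MAX): max(-21, -49, 60) = 60
MIN prefers the lower value; North=86, South=60. South is better since 60 < 86.

South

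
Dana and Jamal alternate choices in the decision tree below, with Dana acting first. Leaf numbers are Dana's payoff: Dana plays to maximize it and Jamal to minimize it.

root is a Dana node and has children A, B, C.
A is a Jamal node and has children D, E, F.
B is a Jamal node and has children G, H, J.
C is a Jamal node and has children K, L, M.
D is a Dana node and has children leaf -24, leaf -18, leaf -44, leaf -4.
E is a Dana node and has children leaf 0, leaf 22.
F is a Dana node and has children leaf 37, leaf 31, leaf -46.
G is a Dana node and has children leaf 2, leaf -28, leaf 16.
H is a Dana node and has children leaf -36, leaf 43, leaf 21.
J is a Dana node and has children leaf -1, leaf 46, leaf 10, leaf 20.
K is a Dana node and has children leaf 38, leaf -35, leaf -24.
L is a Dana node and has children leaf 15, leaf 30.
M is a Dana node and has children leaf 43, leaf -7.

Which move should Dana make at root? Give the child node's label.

D (Dana): max(-24, -18, -44, -4) = -4
E (Dana): max(0, 22) = 22
F (Dana): max(37, 31, -46) = 37
A (Jamal): min(-4, 22, 37) = -4
G (Dana): max(2, -28, 16) = 16
H (Dana): max(-36, 43, 21) = 43
J (Dana): max(-1, 46, 10, 20) = 46
B (Jamal): min(16, 43, 46) = 16
K (Dana): max(38, -35, -24) = 38
L (Dana): max(15, 30) = 30
M (Dana): max(43, -7) = 43
C (Jamal): min(38, 30, 43) = 30
root (Dana): max(-4, 16, 30) = 30
Dana at root wants the highest of {A=-4, B=16, C=30}, so chooses C.

C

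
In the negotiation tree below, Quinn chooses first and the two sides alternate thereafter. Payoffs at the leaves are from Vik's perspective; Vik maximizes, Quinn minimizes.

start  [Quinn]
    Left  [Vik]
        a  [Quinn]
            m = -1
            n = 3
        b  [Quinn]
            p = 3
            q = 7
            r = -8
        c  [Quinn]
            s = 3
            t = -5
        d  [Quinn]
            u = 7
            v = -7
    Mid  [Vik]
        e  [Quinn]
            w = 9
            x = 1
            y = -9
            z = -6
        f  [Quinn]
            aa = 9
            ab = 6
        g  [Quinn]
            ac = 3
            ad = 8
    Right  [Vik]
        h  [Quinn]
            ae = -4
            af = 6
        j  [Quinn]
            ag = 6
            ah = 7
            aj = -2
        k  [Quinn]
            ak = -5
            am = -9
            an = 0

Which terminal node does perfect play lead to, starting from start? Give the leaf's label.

aj

a (Quinn): min(-1, 3) = -1
b (Quinn): min(3, 7, -8) = -8
c (Quinn): min(3, -5) = -5
d (Quinn): min(7, -7) = -7
Left (Vik): max(-1, -8, -5, -7) = -1
e (Quinn): min(9, 1, -9, -6) = -9
f (Quinn): min(9, 6) = 6
g (Quinn): min(3, 8) = 3
Mid (Vik): max(-9, 6, 3) = 6
h (Quinn): min(-4, 6) = -4
j (Quinn): min(6, 7, -2) = -2
k (Quinn): min(-5, -9, 0) = -9
Right (Vik): max(-4, -2, -9) = -2
start (Quinn): min(-1, 6, -2) = -2
At start, Quinn picks Right (lowest: -2).
At Right, Vik picks j (highest: -2).
At j, Quinn picks aj (lowest: -2).
Terminal value -2.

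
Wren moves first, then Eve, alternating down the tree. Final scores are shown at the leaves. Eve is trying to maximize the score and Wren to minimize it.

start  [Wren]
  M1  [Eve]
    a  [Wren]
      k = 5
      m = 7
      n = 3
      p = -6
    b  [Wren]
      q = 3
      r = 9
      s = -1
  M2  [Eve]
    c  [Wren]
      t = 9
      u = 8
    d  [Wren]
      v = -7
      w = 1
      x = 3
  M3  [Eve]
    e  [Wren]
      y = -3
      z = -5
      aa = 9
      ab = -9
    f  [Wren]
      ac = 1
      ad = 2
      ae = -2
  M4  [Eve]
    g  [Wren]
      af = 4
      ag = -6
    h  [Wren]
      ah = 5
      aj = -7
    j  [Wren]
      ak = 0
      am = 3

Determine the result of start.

-2

a (Wren): min(5, 7, 3, -6) = -6
b (Wren): min(3, 9, -1) = -1
M1 (Eve): max(-6, -1) = -1
c (Wren): min(9, 8) = 8
d (Wren): min(-7, 1, 3) = -7
M2 (Eve): max(8, -7) = 8
e (Wren): min(-3, -5, 9, -9) = -9
f (Wren): min(1, 2, -2) = -2
M3 (Eve): max(-9, -2) = -2
g (Wren): min(4, -6) = -6
h (Wren): min(5, -7) = -7
j (Wren): min(0, 3) = 0
M4 (Eve): max(-6, -7, 0) = 0
start (Wren): min(-1, 8, -2, 0) = -2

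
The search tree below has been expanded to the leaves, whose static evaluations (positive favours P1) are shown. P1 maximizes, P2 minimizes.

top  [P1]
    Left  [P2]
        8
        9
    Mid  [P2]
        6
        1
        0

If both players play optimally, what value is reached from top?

Left (P2): min(8, 9) = 8
Mid (P2): min(6, 1, 0) = 0
top (P1): max(8, 0) = 8

8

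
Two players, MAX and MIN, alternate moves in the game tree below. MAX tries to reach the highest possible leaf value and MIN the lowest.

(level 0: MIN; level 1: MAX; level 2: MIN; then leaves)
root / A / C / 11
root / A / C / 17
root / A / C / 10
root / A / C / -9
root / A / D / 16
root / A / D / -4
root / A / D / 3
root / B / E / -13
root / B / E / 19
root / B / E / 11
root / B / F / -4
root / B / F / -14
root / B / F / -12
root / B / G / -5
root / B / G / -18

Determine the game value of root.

-13

C (MIN): min(11, 17, 10, -9) = -9
D (MIN): min(16, -4, 3) = -4
A (MAX): max(-9, -4) = -4
E (MIN): min(-13, 19, 11) = -13
F (MIN): min(-4, -14, -12) = -14
G (MIN): min(-5, -18) = -18
B (MAX): max(-13, -14, -18) = -13
root (MIN): min(-4, -13) = -13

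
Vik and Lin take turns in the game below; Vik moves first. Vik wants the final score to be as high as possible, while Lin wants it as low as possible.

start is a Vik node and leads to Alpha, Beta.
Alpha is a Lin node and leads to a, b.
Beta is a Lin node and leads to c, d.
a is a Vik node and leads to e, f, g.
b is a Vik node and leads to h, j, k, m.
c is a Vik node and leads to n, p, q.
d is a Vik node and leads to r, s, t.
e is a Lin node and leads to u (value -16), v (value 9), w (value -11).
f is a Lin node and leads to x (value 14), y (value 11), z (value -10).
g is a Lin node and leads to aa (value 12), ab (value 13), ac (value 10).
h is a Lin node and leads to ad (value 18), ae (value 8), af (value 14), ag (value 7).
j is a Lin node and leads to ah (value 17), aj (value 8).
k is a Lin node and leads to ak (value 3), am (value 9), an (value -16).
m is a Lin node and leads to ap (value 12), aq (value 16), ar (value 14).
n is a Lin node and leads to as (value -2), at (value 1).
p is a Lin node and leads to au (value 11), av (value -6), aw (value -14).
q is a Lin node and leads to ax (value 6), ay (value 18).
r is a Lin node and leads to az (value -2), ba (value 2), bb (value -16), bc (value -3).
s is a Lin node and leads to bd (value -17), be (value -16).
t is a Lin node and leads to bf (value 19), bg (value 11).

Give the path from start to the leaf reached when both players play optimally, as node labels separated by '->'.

start -> Alpha -> a -> g -> ac

e (Lin): min(-16, 9, -11) = -16
f (Lin): min(14, 11, -10) = -10
g (Lin): min(12, 13, 10) = 10
a (Vik): max(-16, -10, 10) = 10
h (Lin): min(18, 8, 14, 7) = 7
j (Lin): min(17, 8) = 8
k (Lin): min(3, 9, -16) = -16
m (Lin): min(12, 16, 14) = 12
b (Vik): max(7, 8, -16, 12) = 12
Alpha (Lin): min(10, 12) = 10
n (Lin): min(-2, 1) = -2
p (Lin): min(11, -6, -14) = -14
q (Lin): min(6, 18) = 6
c (Vik): max(-2, -14, 6) = 6
r (Lin): min(-2, 2, -16, -3) = -16
s (Lin): min(-17, -16) = -17
t (Lin): min(19, 11) = 11
d (Vik): max(-16, -17, 11) = 11
Beta (Lin): min(6, 11) = 6
start (Vik): max(10, 6) = 10
At start, Vik picks Alpha (highest: 10).
At Alpha, Lin picks a (lowest: 10).
At a, Vik picks g (highest: 10).
At g, Lin picks ac (lowest: 10).
Terminal value 10.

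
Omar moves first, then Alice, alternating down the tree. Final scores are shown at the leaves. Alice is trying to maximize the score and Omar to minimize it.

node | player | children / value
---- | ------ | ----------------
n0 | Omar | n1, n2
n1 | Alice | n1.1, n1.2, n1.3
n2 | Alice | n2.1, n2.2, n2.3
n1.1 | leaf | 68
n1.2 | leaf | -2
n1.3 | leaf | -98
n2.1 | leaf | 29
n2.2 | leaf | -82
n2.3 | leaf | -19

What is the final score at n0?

n1 (Alice): max(68, -2, -98) = 68
n2 (Alice): max(29, -82, -19) = 29
n0 (Omar): min(68, 29) = 29

29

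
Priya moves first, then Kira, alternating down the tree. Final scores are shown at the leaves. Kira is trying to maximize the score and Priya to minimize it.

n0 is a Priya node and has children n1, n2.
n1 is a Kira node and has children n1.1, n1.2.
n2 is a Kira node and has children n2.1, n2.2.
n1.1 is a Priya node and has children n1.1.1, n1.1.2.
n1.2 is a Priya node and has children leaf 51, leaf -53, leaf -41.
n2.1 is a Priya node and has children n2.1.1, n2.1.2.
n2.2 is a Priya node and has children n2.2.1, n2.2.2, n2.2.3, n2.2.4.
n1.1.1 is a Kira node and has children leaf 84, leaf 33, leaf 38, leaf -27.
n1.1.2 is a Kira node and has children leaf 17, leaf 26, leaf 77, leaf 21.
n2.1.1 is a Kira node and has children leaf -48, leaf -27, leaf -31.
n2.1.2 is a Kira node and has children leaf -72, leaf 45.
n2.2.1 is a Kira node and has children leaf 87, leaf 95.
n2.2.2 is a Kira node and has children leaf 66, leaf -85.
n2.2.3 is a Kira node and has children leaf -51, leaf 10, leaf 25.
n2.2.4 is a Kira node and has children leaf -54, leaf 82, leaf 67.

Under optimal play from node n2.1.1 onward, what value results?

n2.1.1 (Kira): max(-48, -27, -31) = -27

-27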